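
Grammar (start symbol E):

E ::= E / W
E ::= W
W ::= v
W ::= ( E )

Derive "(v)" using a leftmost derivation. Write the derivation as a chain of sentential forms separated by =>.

E=>W=>(E)=>(W)=>(v)

E => W   [E ::= W]
W => (E)   [W ::= ( E )]
(E) => (W)   [E ::= W]
(W) => (v)   [W ::= v]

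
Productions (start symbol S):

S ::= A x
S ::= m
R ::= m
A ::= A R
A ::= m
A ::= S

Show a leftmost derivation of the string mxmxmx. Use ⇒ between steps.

S ⇒ Ax ⇒ ARx ⇒ SRx ⇒ AxRx ⇒ ARxRx ⇒ SRxRx ⇒ AxRxRx ⇒ SxRxRx ⇒ mxRxRx ⇒ mxmxRx ⇒ mxmxmx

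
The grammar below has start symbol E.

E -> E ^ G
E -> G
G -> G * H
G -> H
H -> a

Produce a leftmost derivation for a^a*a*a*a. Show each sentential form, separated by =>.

E => E^G   [E -> E ^ G]
E^G => G^G   [E -> G]
G^G => H^G   [G -> H]
H^G => a^G   [H -> a]
a^G => a^G*H   [G -> G * H]
a^G*H => a^G*H*H   [G -> G * H]
a^G*H*H => a^G*H*H*H   [G -> G * H]
a^G*H*H*H => a^H*H*H*H   [G -> H]
a^H*H*H*H => a^a*H*H*H   [H -> a]
a^a*H*H*H => a^a*a*H*H   [H -> a]
a^a*a*H*H => a^a*a*a*H   [H -> a]
a^a*a*a*H => a^a*a*a*a   [H -> a]

E=>E^G=>G^G=>H^G=>a^G=>a^G*H=>a^G*H*H=>a^G*H*H*H=>a^H*H*H*H=>a^a*H*H*H=>a^a*a*H*H=>a^a*a*a*H=>a^a*a*a*a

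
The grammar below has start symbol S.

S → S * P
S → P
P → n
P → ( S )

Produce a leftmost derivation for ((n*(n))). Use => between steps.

S => P   [S → P]
P => (S)   [P → ( S )]
(S) => (P)   [S → P]
(P) => ((S))   [P → ( S )]
((S)) => ((S*P))   [S → S * P]
((S*P)) => ((P*P))   [S → P]
((P*P)) => ((n*P))   [P → n]
((n*P)) => ((n*(S)))   [P → ( S )]
((n*(S))) => ((n*(P)))   [S → P]
((n*(P))) => ((n*(n)))   [P → n]

S => P => (S) => (P) => ((S)) => ((S*P)) => ((P*P)) => ((n*P)) => ((n*(S))) => ((n*(P))) => ((n*(n)))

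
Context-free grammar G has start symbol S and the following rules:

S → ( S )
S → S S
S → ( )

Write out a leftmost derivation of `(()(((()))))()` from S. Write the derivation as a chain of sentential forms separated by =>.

S => SS   [S → S S]
SS => (S)S   [S → ( S )]
(S)S => (SS)S   [S → S S]
(SS)S => (()S)S   [S → ( )]
(()S)S => (()(S))S   [S → ( S )]
(()(S))S => (()((S)))S   [S → ( S )]
(()((S)))S => (()(((S))))S   [S → ( S )]
(()(((S))))S => (()(((()))))S   [S → ( )]
(()(((()))))S => (()(((()))))()   [S → ( )]

S => SS => (S)S => (SS)S => (()S)S => (()(S))S => (()((S)))S => (()(((S))))S => (()(((()))))S => (()(((()))))()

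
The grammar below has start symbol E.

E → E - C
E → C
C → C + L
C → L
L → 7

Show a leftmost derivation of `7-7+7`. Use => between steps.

E=>E-C=>C-C=>L-C=>7-C=>7-C+L=>7-L+L=>7-7+L=>7-7+7

E => E-C   [E → E - C]
E-C => C-C   [E → C]
C-C => L-C   [C → L]
L-C => 7-C   [L → 7]
7-C => 7-C+L   [C → C + L]
7-C+L => 7-L+L   [C → L]
7-L+L => 7-7+L   [L → 7]
7-7+L => 7-7+7   [L → 7]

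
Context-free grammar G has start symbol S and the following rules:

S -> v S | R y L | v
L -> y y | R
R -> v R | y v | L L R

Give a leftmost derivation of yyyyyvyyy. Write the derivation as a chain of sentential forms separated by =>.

S => RyL   [S -> R y L]
RyL => LLRyL   [R -> L L R]
LLRyL => yyLRyL   [L -> y y]
yyLRyL => yyyyRyL   [L -> y y]
yyyyRyL => yyyyyvyL   [R -> y v]
yyyyyvyL => yyyyyvyyy   [L -> y y]

S => RyL => LLRyL => yyLRyL => yyyyRyL => yyyyyvyL => yyyyyvyyy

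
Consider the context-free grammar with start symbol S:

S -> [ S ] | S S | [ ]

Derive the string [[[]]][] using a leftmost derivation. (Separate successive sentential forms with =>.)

S => SS => [S]S => [[S]]S => [[[]]]S => [[[]]][]

S => SS   [S -> S S]
SS => [S]S   [S -> [ S ]]
[S]S => [[S]]S   [S -> [ S ]]
[[S]]S => [[[]]]S   [S -> [ ]]
[[[]]]S => [[[]]][]   [S -> [ ]]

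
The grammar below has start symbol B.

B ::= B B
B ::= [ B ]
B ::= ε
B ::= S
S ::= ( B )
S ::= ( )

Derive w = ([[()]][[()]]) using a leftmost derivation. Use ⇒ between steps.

B⇒S⇒(B)⇒(BB)⇒([B]B)⇒([[B]]B)⇒([[S]]B)⇒([[()]]B)⇒([[()]]BB)⇒([[()]][B]B)⇒([[()]][[B]]B)⇒([[()]][[S]]B)⇒([[()]][[(B)]]B)⇒([[()]][[()]]B)⇒([[()]][[()]])

B ⇒ S   [B ::= S]
S ⇒ (B)   [S ::= ( B )]
(B) ⇒ (BB)   [B ::= B B]
(BB) ⇒ ([B]B)   [B ::= [ B ]]
([B]B) ⇒ ([[B]]B)   [B ::= [ B ]]
([[B]]B) ⇒ ([[S]]B)   [B ::= S]
([[S]]B) ⇒ ([[()]]B)   [S ::= ( )]
([[()]]B) ⇒ ([[()]]BB)   [B ::= B B]
([[()]]BB) ⇒ ([[()]][B]B)   [B ::= [ B ]]
([[()]][B]B) ⇒ ([[()]][[B]]B)   [B ::= [ B ]]
([[()]][[B]]B) ⇒ ([[()]][[S]]B)   [B ::= S]
([[()]][[S]]B) ⇒ ([[()]][[(B)]]B)   [S ::= ( B )]
([[()]][[(B)]]B) ⇒ ([[()]][[()]]B)   [B ::= ε]
([[()]][[()]]B) ⇒ ([[()]][[()]])   [B ::= ε]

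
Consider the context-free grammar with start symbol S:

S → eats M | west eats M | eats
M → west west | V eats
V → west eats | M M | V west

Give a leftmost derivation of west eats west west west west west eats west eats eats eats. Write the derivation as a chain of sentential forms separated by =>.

S => west eats M => west eats V eats => west eats M M eats => west eats west west M eats => west eats west west V eats eats => west eats west west M M eats eats => west eats west west west west M eats eats => west eats west west west west V eats eats eats => west eats west west west west V west eats eats eats => west eats west west west west west eats west eats eats eats

S => west eats M   [S → west eats M]
west eats M => west eats V eats   [M → V eats]
west eats V eats => west eats M M eats   [V → M M]
west eats M M eats => west eats west west M eats   [M → west west]
west eats west west M eats => west eats west west V eats eats   [M → V eats]
west eats west west V eats eats => west eats west west M M eats eats   [V → M M]
west eats west west M M eats eats => west eats west west west west M eats eats   [M → west west]
west eats west west west west M eats eats => west eats west west west west V eats eats eats   [M → V eats]
west eats west west west west V eats eats eats => west eats west west west west V west eats eats eats   [V → V west]
west eats west west west west V west eats eats eats => west eats west west west west west eats west eats eats eats   [V → west eats]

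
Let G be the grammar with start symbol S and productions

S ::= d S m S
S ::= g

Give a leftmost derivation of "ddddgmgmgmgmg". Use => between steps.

S => dSmS   [S ::= d S m S]
dSmS => ddSmSmS   [S ::= d S m S]
ddSmSmS => dddSmSmSmS   [S ::= d S m S]
dddSmSmSmS => ddddSmSmSmSmS   [S ::= d S m S]
ddddSmSmSmSmS => ddddgmSmSmSmS   [S ::= g]
ddddgmSmSmSmS => ddddgmgmSmSmS   [S ::= g]
ddddgmgmSmSmS => ddddgmgmgmSmS   [S ::= g]
ddddgmgmgmSmS => ddddgmgmgmgmS   [S ::= g]
ddddgmgmgmgmS => ddddgmgmgmgmg   [S ::= g]

S=>dSmS=>ddSmSmS=>dddSmSmSmS=>ddddSmSmSmSmS=>ddddgmSmSmSmS=>ddddgmgmSmSmS=>ddddgmgmgmSmS=>ddddgmgmgmgmS=>ddddgmgmgmgmg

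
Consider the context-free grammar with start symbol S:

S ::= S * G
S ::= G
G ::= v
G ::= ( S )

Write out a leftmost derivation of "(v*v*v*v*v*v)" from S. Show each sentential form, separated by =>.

S => G => (S) => (S*G) => (S*G*G) => (S*G*G*G) => (S*G*G*G*G) => (S*G*G*G*G*G) => (G*G*G*G*G*G) => (v*G*G*G*G*G) => (v*v*G*G*G*G) => (v*v*v*G*G*G) => (v*v*v*v*G*G) => (v*v*v*v*v*G) => (v*v*v*v*v*v)

S => G   [S ::= G]
G => (S)   [G ::= ( S )]
(S) => (S*G)   [S ::= S * G]
(S*G) => (S*G*G)   [S ::= S * G]
(S*G*G) => (S*G*G*G)   [S ::= S * G]
(S*G*G*G) => (S*G*G*G*G)   [S ::= S * G]
(S*G*G*G*G) => (S*G*G*G*G*G)   [S ::= S * G]
(S*G*G*G*G*G) => (G*G*G*G*G*G)   [S ::= G]
(G*G*G*G*G*G) => (v*G*G*G*G*G)   [G ::= v]
(v*G*G*G*G*G) => (v*v*G*G*G*G)   [G ::= v]
(v*v*G*G*G*G) => (v*v*v*G*G*G)   [G ::= v]
(v*v*v*G*G*G) => (v*v*v*v*G*G)   [G ::= v]
(v*v*v*v*G*G) => (v*v*v*v*v*G)   [G ::= v]
(v*v*v*v*v*G) => (v*v*v*v*v*v)   [G ::= v]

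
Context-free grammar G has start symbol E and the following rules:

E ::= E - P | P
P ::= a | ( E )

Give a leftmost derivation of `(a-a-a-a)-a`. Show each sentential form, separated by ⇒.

E ⇒ E-P   [E ::= E - P]
E-P ⇒ P-P   [E ::= P]
P-P ⇒ (E)-P   [P ::= ( E )]
(E)-P ⇒ (E-P)-P   [E ::= E - P]
(E-P)-P ⇒ (E-P-P)-P   [E ::= E - P]
(E-P-P)-P ⇒ (E-P-P-P)-P   [E ::= E - P]
(E-P-P-P)-P ⇒ (P-P-P-P)-P   [E ::= P]
(P-P-P-P)-P ⇒ (a-P-P-P)-P   [P ::= a]
(a-P-P-P)-P ⇒ (a-a-P-P)-P   [P ::= a]
(a-a-P-P)-P ⇒ (a-a-a-P)-P   [P ::= a]
(a-a-a-P)-P ⇒ (a-a-a-a)-P   [P ::= a]
(a-a-a-a)-P ⇒ (a-a-a-a)-a   [P ::= a]

E ⇒ E-P ⇒ P-P ⇒ (E)-P ⇒ (E-P)-P ⇒ (E-P-P)-P ⇒ (E-P-P-P)-P ⇒ (P-P-P-P)-P ⇒ (a-P-P-P)-P ⇒ (a-a-P-P)-P ⇒ (a-a-a-P)-P ⇒ (a-a-a-a)-P ⇒ (a-a-a-a)-a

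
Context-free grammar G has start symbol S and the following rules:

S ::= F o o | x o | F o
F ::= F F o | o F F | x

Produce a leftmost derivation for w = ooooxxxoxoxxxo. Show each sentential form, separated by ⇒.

S ⇒ Fo   [S ::= F o]
Fo ⇒ oFFo   [F ::= o F F]
oFFo ⇒ ooFFFo   [F ::= o F F]
ooFFFo ⇒ oooFFFFo   [F ::= o F F]
oooFFFFo ⇒ ooooFFFFFo   [F ::= o F F]
ooooFFFFFo ⇒ ooooxFFFFo   [F ::= x]
ooooxFFFFo ⇒ ooooxFFoFFFo   [F ::= F F o]
ooooxFFoFFFo ⇒ ooooxFFoFoFFFo   [F ::= F F o]
ooooxFFoFoFFFo ⇒ ooooxxFoFoFFFo   [F ::= x]
ooooxxFoFoFFFo ⇒ ooooxxxoFoFFFo   [F ::= x]
ooooxxxoFoFFFo ⇒ ooooxxxoxoFFFo   [F ::= x]
ooooxxxoxoFFFo ⇒ ooooxxxoxoxFFo   [F ::= x]
ooooxxxoxoxFFo ⇒ ooooxxxoxoxxFo   [F ::= x]
ooooxxxoxoxxFo ⇒ ooooxxxoxoxxxo   [F ::= x]

S⇒Fo⇒oFFo⇒ooFFFo⇒oooFFFFo⇒ooooFFFFFo⇒ooooxFFFFo⇒ooooxFFoFFFo⇒ooooxFFoFoFFFo⇒ooooxxFoFoFFFo⇒ooooxxxoFoFFFo⇒ooooxxxoxoFFFo⇒ooooxxxoxoxFFo⇒ooooxxxoxoxxFo⇒ooooxxxoxoxxxo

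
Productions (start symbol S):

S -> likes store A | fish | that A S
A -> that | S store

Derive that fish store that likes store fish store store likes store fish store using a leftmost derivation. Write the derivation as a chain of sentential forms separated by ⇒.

S ⇒ that A S   [S -> that A S]
that A S ⇒ that S store S   [A -> S store]
that S store S ⇒ that fish store S   [S -> fish]
that fish store S ⇒ that fish store that A S   [S -> that A S]
that fish store that A S ⇒ that fish store that S store S   [A -> S store]
that fish store that S store S ⇒ that fish store that likes store A store S   [S -> likes store A]
that fish store that likes store A store S ⇒ that fish store that likes store S store store S   [A -> S store]
that fish store that likes store S store store S ⇒ that fish store that likes store fish store store S   [S -> fish]
that fish store that likes store fish store store S ⇒ that fish store that likes store fish store store likes store A   [S -> likes store A]
that fish store that likes store fish store store likes store A ⇒ that fish store that likes store fish store store likes store S store   [A -> S store]
that fish store that likes store fish store store likes store S store ⇒ that fish store that likes store fish store store likes store fish store   [S -> fish]

S ⇒ that A S ⇒ that S store S ⇒ that fish store S ⇒ that fish store that A S ⇒ that fish store that S store S ⇒ that fish store that likes store A store S ⇒ that fish store that likes store S store store S ⇒ that fish store that likes store fish store store S ⇒ that fish store that likes store fish store store likes store A ⇒ that fish store that likes store fish store store likes store S store ⇒ that fish store that likes store fish store store likes store fish store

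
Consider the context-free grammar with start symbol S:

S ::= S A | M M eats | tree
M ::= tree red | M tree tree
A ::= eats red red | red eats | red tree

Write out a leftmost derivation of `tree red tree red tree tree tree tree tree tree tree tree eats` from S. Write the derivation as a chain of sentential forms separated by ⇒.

S ⇒ M M eats ⇒ tree red M eats ⇒ tree red M tree tree eats ⇒ tree red M tree tree tree tree eats ⇒ tree red M tree tree tree tree tree tree eats ⇒ tree red M tree tree tree tree tree tree tree tree eats ⇒ tree red tree red tree tree tree tree tree tree tree tree eats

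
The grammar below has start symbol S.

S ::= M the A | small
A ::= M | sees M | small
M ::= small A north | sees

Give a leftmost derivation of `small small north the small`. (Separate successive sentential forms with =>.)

S => M the A => small A north the A => small small north the A => small small north the small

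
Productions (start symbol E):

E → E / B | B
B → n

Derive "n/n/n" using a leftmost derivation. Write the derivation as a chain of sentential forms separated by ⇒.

E ⇒ E/B   [E → E / B]
E/B ⇒ E/B/B   [E → E / B]
E/B/B ⇒ B/B/B   [E → B]
B/B/B ⇒ n/B/B   [B → n]
n/B/B ⇒ n/n/B   [B → n]
n/n/B ⇒ n/n/n   [B → n]

E ⇒ E/B ⇒ E/B/B ⇒ B/B/B ⇒ n/B/B ⇒ n/n/B ⇒ n/n/n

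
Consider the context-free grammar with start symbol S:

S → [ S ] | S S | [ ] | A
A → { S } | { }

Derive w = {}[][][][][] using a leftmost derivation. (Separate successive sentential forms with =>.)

S => SS   [S → S S]
SS => SSS   [S → S S]
SSS => SSSS   [S → S S]
SSSS => SSSSS   [S → S S]
SSSSS => SSSSSS   [S → S S]
SSSSSS => ASSSSS   [S → A]
ASSSSS => {}SSSSS   [A → { }]
{}SSSSS => {}[]SSSS   [S → [ ]]
{}[]SSSS => {}[][]SSS   [S → [ ]]
{}[][]SSS => {}[][][]SS   [S → [ ]]
{}[][][]SS => {}[][][][]S   [S → [ ]]
{}[][][][]S => {}[][][][][]   [S → [ ]]

S => SS => SSS => SSSS => SSSSS => SSSSSS => ASSSSS => {}SSSSS => {}[]SSSS => {}[][]SSS => {}[][][]SS => {}[][][][]S => {}[][][][][]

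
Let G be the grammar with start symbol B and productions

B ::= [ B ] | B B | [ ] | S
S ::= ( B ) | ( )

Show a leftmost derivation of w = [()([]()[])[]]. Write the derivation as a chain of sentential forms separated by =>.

B => [B] => [BB] => [SB] => [()B] => [()BB] => [()SB] => [()(B)B] => [()(BB)B] => [()(BBB)B] => [()([]BB)B] => [()([]SB)B] => [()([]()B)B] => [()([]()[])B] => [()([]()[])[]]

B => [B]   [B ::= [ B ]]
[B] => [BB]   [B ::= B B]
[BB] => [SB]   [B ::= S]
[SB] => [()B]   [S ::= ( )]
[()B] => [()BB]   [B ::= B B]
[()BB] => [()SB]   [B ::= S]
[()SB] => [()(B)B]   [S ::= ( B )]
[()(B)B] => [()(BB)B]   [B ::= B B]
[()(BB)B] => [()(BBB)B]   [B ::= B B]
[()(BBB)B] => [()([]BB)B]   [B ::= [ ]]
[()([]BB)B] => [()([]SB)B]   [B ::= S]
[()([]SB)B] => [()([]()B)B]   [S ::= ( )]
[()([]()B)B] => [()([]()[])B]   [B ::= [ ]]
[()([]()[])B] => [()([]()[])[]]   [B ::= [ ]]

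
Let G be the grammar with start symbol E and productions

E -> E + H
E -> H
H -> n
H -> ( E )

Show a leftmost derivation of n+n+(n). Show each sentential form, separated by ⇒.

E ⇒ E+H ⇒ E+H+H ⇒ H+H+H ⇒ n+H+H ⇒ n+n+H ⇒ n+n+(E) ⇒ n+n+(H) ⇒ n+n+(n)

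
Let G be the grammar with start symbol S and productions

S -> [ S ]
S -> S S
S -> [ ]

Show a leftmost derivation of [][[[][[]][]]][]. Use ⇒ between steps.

S⇒SS⇒[]S⇒[]SS⇒[][S]S⇒[][[S]]S⇒[][[SS]]S⇒[][[SSS]]S⇒[][[[]SS]]S⇒[][[[][S]S]]S⇒[][[[][[]]S]]S⇒[][[[][[]][]]]S⇒[][[[][[]][]]][]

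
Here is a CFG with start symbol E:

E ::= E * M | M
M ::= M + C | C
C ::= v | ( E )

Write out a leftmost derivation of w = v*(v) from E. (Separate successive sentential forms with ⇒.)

E ⇒ E*M ⇒ M*M ⇒ C*M ⇒ v*M ⇒ v*C ⇒ v*(E) ⇒ v*(M) ⇒ v*(C) ⇒ v*(v)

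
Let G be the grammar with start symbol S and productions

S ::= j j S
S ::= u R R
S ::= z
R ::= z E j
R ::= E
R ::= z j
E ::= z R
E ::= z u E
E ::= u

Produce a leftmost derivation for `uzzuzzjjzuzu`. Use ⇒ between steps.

S⇒uRR⇒uzEjR⇒uzzuEjR⇒uzzuzRjR⇒uzzuzzjjR⇒uzzuzzjjE⇒uzzuzzjjzuE⇒uzzuzzjjzuzR⇒uzzuzzjjzuzE⇒uzzuzzjjzuzu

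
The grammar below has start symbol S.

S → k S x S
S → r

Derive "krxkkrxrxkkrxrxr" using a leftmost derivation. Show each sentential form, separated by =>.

S => kSxS => krxS => krxkSxS => krxkkSxSxS => krxkkrxSxS => krxkkrxrxS => krxkkrxrxkSxS => krxkkrxrxkkSxSxS => krxkkrxrxkkrxSxS => krxkkrxrxkkrxrxS => krxkkrxrxkkrxrxr

S => kSxS   [S → k S x S]
kSxS => krxS   [S → r]
krxS => krxkSxS   [S → k S x S]
krxkSxS => krxkkSxSxS   [S → k S x S]
krxkkSxSxS => krxkkrxSxS   [S → r]
krxkkrxSxS => krxkkrxrxS   [S → r]
krxkkrxrxS => krxkkrxrxkSxS   [S → k S x S]
krxkkrxrxkSxS => krxkkrxrxkkSxSxS   [S → k S x S]
krxkkrxrxkkSxSxS => krxkkrxrxkkrxSxS   [S → r]
krxkkrxrxkkrxSxS => krxkkrxrxkkrxrxS   [S → r]
krxkkrxrxkkrxrxS => krxkkrxrxkkrxrxr   [S → r]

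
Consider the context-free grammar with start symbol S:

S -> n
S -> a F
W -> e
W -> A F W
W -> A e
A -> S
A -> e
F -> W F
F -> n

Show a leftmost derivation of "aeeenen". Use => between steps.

S => aF   [S -> a F]
aF => aWF   [F -> W F]
aWF => aAFWF   [W -> A F W]
aAFWF => aeFWF   [A -> e]
aeFWF => aeWFWF   [F -> W F]
aeWFWF => aeAeFWF   [W -> A e]
aeAeFWF => aeeeFWF   [A -> e]
aeeeFWF => aeeenWF   [F -> n]
aeeenWF => aeeeneF   [W -> e]
aeeeneF => aeeenen   [F -> n]

S=>aF=>aWF=>aAFWF=>aeFWF=>aeWFWF=>aeAeFWF=>aeeeFWF=>aeeenWF=>aeeeneF=>aeeenen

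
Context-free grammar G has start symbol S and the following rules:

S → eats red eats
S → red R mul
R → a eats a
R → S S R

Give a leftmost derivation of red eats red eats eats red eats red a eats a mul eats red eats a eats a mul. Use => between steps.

S => red R mul   [S → red R mul]
red R mul => red S S R mul   [R → S S R]
red S S R mul => red eats red eats S R mul   [S → eats red eats]
red eats red eats S R mul => red eats red eats eats red eats R mul   [S → eats red eats]
red eats red eats eats red eats R mul => red eats red eats eats red eats S S R mul   [R → S S R]
red eats red eats eats red eats S S R mul => red eats red eats eats red eats red R mul S R mul   [S → red R mul]
red eats red eats eats red eats red R mul S R mul => red eats red eats eats red eats red a eats a mul S R mul   [R → a eats a]
red eats red eats eats red eats red a eats a mul S R mul => red eats red eats eats red eats red a eats a mul eats red eats R mul   [S → eats red eats]
red eats red eats eats red eats red a eats a mul eats red eats R mul => red eats red eats eats red eats red a eats a mul eats red eats a eats a mul   [R → a eats a]

S => red R mul => red S S R mul => red eats red eats S R mul => red eats red eats eats red eats R mul => red eats red eats eats red eats S S R mul => red eats red eats eats red eats red R mul S R mul => red eats red eats eats red eats red a eats a mul S R mul => red eats red eats eats red eats red a eats a mul eats red eats R mul => red eats red eats eats red eats red a eats a mul eats red eats a eats a mul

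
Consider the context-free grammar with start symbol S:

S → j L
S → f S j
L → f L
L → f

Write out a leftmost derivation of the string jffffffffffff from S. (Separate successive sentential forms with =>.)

S => jL   [S → j L]
jL => jfL   [L → f L]
jfL => jffL   [L → f L]
jffL => jfffL   [L → f L]
jfffL => jffffL   [L → f L]
jffffL => jfffffL   [L → f L]
jfffffL => jffffffL   [L → f L]
jffffffL => jfffffffL   [L → f L]
jfffffffL => jffffffffL   [L → f L]
jffffffffL => jfffffffffL   [L → f L]
jfffffffffL => jffffffffffL   [L → f L]
jffffffffffL => jfffffffffffL   [L → f L]
jfffffffffffL => jffffffffffff   [L → f]

S => jL => jfL => jffL => jfffL => jffffL => jfffffL => jffffffL => jfffffffL => jffffffffL => jfffffffffL => jffffffffffL => jfffffffffffL => jffffffffffff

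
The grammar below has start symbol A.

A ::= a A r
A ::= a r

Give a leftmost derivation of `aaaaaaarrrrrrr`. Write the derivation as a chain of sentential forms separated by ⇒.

A ⇒ aAr ⇒ aaArr ⇒ aaaArrr ⇒ aaaaArrrr ⇒ aaaaaArrrrr ⇒ aaaaaaArrrrrr ⇒ aaaaaaarrrrrrr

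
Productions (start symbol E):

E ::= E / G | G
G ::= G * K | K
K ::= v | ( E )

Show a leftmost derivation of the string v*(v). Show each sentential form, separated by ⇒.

E ⇒ G ⇒ G*K ⇒ K*K ⇒ v*K ⇒ v*(E) ⇒ v*(G) ⇒ v*(K) ⇒ v*(v)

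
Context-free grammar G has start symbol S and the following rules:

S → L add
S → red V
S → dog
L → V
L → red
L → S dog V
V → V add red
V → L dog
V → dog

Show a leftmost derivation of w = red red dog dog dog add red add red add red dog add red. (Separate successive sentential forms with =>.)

S => red V   [S → red V]
red V => red V add red   [V → V add red]
red V add red => red L dog add red   [V → L dog]
red L dog add red => red S dog V dog add red   [L → S dog V]
red S dog V dog add red => red red V dog V dog add red   [S → red V]
red red V dog V dog add red => red red dog dog V dog add red   [V → dog]
red red dog dog V dog add red => red red dog dog V add red dog add red   [V → V add red]
red red dog dog V add red dog add red => red red dog dog V add red add red dog add red   [V → V add red]
red red dog dog V add red add red dog add red => red red dog dog V add red add red add red dog add red   [V → V add red]
red red dog dog V add red add red add red dog add red => red red dog dog dog add red add red add red dog add red   [V → dog]

S => red V => red V add red => red L dog add red => red S dog V dog add red => red red V dog V dog add red => red red dog dog V dog add red => red red dog dog V add red dog add red => red red dog dog V add red add red dog add red => red red dog dog V add red add red add red dog add red => red red dog dog dog add red add red add red dog add red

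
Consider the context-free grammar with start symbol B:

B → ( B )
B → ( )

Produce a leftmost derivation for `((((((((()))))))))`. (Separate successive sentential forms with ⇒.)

B ⇒ (B)   [B → ( B )]
(B) ⇒ ((B))   [B → ( B )]
((B)) ⇒ (((B)))   [B → ( B )]
(((B))) ⇒ ((((B))))   [B → ( B )]
((((B)))) ⇒ (((((B)))))   [B → ( B )]
(((((B))))) ⇒ ((((((B))))))   [B → ( B )]
((((((B)))))) ⇒ (((((((B)))))))   [B → ( B )]
(((((((B))))))) ⇒ ((((((((B))))))))   [B → ( B )]
((((((((B)))))))) ⇒ ((((((((()))))))))   [B → ( )]

B⇒(B)⇒((B))⇒(((B)))⇒((((B))))⇒(((((B)))))⇒((((((B))))))⇒(((((((B)))))))⇒((((((((B))))))))⇒((((((((()))))))))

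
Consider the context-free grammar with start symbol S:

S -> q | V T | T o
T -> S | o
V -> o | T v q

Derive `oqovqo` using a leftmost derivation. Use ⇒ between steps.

S ⇒ VT ⇒ TvqT ⇒ SvqT ⇒ TovqT ⇒ SovqT ⇒ VTovqT ⇒ oTovqT ⇒ oSovqT ⇒ oqovqT ⇒ oqovqo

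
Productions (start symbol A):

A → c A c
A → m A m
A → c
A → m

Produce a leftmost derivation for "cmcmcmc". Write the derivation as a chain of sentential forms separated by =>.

A => cAc => cmAmc => cmcAcmc => cmcmcmc

A => cAc   [A → c A c]
cAc => cmAmc   [A → m A m]
cmAmc => cmcAcmc   [A → c A c]
cmcAcmc => cmcmcmc   [A → m]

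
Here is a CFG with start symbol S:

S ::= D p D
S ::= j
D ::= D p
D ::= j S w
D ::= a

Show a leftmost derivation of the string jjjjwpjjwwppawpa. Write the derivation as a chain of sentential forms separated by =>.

S => DpD => jSwpD => jDpDwpD => jDppDwpD => jjSwppDwpD => jjDpDwppDwpD => jjjSwpDwppDwpD => jjjjwpDwppDwpD => jjjjwpjSwwppDwpD => jjjjwpjjwwppDwpD => jjjjwpjjwwppawpD => jjjjwpjjwwppawpa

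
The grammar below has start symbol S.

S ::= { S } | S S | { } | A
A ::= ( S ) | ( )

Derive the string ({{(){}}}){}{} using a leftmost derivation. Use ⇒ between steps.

S ⇒ SS   [S ::= S S]
SS ⇒ AS   [S ::= A]
AS ⇒ (S)S   [A ::= ( S )]
(S)S ⇒ ({S})S   [S ::= { S }]
({S})S ⇒ ({{S}})S   [S ::= { S }]
({{S}})S ⇒ ({{SS}})S   [S ::= S S]
({{SS}})S ⇒ ({{AS}})S   [S ::= A]
({{AS}})S ⇒ ({{()S}})S   [A ::= ( )]
({{()S}})S ⇒ ({{(){}}})S   [S ::= { }]
({{(){}}})S ⇒ ({{(){}}})SS   [S ::= S S]
({{(){}}})SS ⇒ ({{(){}}}){}S   [S ::= { }]
({{(){}}}){}S ⇒ ({{(){}}}){}{}   [S ::= { }]

S⇒SS⇒AS⇒(S)S⇒({S})S⇒({{S}})S⇒({{SS}})S⇒({{AS}})S⇒({{()S}})S⇒({{(){}}})S⇒({{(){}}})SS⇒({{(){}}}){}S⇒({{(){}}}){}{}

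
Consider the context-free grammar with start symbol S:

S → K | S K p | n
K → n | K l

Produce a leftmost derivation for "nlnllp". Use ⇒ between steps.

S ⇒ SKp   [S → S K p]
SKp ⇒ KKp   [S → K]
KKp ⇒ KlKp   [K → K l]
KlKp ⇒ nlKp   [K → n]
nlKp ⇒ nlKlp   [K → K l]
nlKlp ⇒ nlKllp   [K → K l]
nlKllp ⇒ nlnllp   [K → n]

S ⇒ SKp ⇒ KKp ⇒ KlKp ⇒ nlKp ⇒ nlKlp ⇒ nlKllp ⇒ nlnllp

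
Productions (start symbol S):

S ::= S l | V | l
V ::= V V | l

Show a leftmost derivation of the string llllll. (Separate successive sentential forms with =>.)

S => V   [S ::= V]
V => VV   [V ::= V V]
VV => VVV   [V ::= V V]
VVV => VVVV   [V ::= V V]
VVVV => VVVVV   [V ::= V V]
VVVVV => lVVVV   [V ::= l]
lVVVV => lVVVVV   [V ::= V V]
lVVVVV => llVVVV   [V ::= l]
llVVVV => lllVVV   [V ::= l]
lllVVV => llllVV   [V ::= l]
llllVV => lllllV   [V ::= l]
lllllV => llllll   [V ::= l]

S => V => VV => VVV => VVVV => VVVVV => lVVVV => lVVVVV => llVVVV => lllVVV => llllVV => lllllV => llllll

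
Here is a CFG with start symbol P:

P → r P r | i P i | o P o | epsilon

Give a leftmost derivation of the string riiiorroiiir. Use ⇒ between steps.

P ⇒ rPr   [P → r P r]
rPr ⇒ riPir   [P → i P i]
riPir ⇒ riiPiir   [P → i P i]
riiPiir ⇒ riiiPiiir   [P → i P i]
riiiPiiir ⇒ riiioPoiiir   [P → o P o]
riiioPoiiir ⇒ riiiorProiiir   [P → r P r]
riiiorProiiir ⇒ riiiorroiiir   [P → epsilon]

P ⇒ rPr ⇒ riPir ⇒ riiPiir ⇒ riiiPiiir ⇒ riiioPoiiir ⇒ riiiorProiiir ⇒ riiiorroiiir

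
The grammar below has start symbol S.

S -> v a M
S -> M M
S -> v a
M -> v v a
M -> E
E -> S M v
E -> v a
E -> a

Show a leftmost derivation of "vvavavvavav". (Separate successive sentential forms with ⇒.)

S ⇒ MM ⇒ vvaM ⇒ vvaE ⇒ vvaSMv ⇒ vvavaMMv ⇒ vvavavvaMv ⇒ vvavavvaEv ⇒ vvavavvavav

S ⇒ MM   [S -> M M]
MM ⇒ vvaM   [M -> v v a]
vvaM ⇒ vvaE   [M -> E]
vvaE ⇒ vvaSMv   [E -> S M v]
vvaSMv ⇒ vvavaMMv   [S -> v a M]
vvavaMMv ⇒ vvavavvaMv   [M -> v v a]
vvavavvaMv ⇒ vvavavvaEv   [M -> E]
vvavavvaEv ⇒ vvavavvavav   [E -> v a]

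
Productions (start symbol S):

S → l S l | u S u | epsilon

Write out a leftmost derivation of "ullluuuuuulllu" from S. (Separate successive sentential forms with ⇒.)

S ⇒ uSu ⇒ ulSlu ⇒ ullSllu ⇒ ulllSlllu ⇒ ullluSulllu ⇒ ullluuSuulllu ⇒ ullluuuSuuulllu ⇒ ullluuuuuulllu

S ⇒ uSu   [S → u S u]
uSu ⇒ ulSlu   [S → l S l]
ulSlu ⇒ ullSllu   [S → l S l]
ullSllu ⇒ ulllSlllu   [S → l S l]
ulllSlllu ⇒ ullluSulllu   [S → u S u]
ullluSulllu ⇒ ullluuSuulllu   [S → u S u]
ullluuSuulllu ⇒ ullluuuSuuulllu   [S → u S u]
ullluuuSuuulllu ⇒ ullluuuuuulllu   [S → epsilon]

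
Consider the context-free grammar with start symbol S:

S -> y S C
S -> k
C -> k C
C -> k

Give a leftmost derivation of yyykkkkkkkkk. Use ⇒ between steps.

S ⇒ ySC   [S -> y S C]
ySC ⇒ yySCC   [S -> y S C]
yySCC ⇒ yyySCCC   [S -> y S C]
yyySCCC ⇒ yyykCCC   [S -> k]
yyykCCC ⇒ yyykkCCC   [C -> k C]
yyykkCCC ⇒ yyykkkCCC   [C -> k C]
yyykkkCCC ⇒ yyykkkkCC   [C -> k]
yyykkkkCC ⇒ yyykkkkkCC   [C -> k C]
yyykkkkkCC ⇒ yyykkkkkkC   [C -> k]
yyykkkkkkC ⇒ yyykkkkkkkC   [C -> k C]
yyykkkkkkkC ⇒ yyykkkkkkkkC   [C -> k C]
yyykkkkkkkkC ⇒ yyykkkkkkkkk   [C -> k]

S ⇒ ySC ⇒ yySCC ⇒ yyySCCC ⇒ yyykCCC ⇒ yyykkCCC ⇒ yyykkkCCC ⇒ yyykkkkCC ⇒ yyykkkkkCC ⇒ yyykkkkkkC ⇒ yyykkkkkkkC ⇒ yyykkkkkkkkC ⇒ yyykkkkkkkkk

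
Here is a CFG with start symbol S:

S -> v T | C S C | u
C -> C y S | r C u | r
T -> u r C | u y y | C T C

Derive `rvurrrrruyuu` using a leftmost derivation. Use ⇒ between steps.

S ⇒ CSC   [S -> C S C]
CSC ⇒ rSC   [C -> r]
rSC ⇒ rvTC   [S -> v T]
rvTC ⇒ rvurCC   [T -> u r C]
rvurCC ⇒ rvurrC   [C -> r]
rvurrC ⇒ rvurrrCu   [C -> r C u]
rvurrrCu ⇒ rvurrrCySu   [C -> C y S]
rvurrrCySu ⇒ rvurrrrCuySu   [C -> r C u]
rvurrrrCuySu ⇒ rvurrrrruySu   [C -> r]
rvurrrrruySu ⇒ rvurrrrruyuu   [S -> u]

S ⇒ CSC ⇒ rSC ⇒ rvTC ⇒ rvurCC ⇒ rvurrC ⇒ rvurrrCu ⇒ rvurrrCySu ⇒ rvurrrrCuySu ⇒ rvurrrrruySu ⇒ rvurrrrruyuu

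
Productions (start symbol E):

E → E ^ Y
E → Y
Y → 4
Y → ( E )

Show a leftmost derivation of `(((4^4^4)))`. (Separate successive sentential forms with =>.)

E=>Y=>(E)=>(Y)=>((E))=>((Y))=>(((E)))=>(((E^Y)))=>(((E^Y^Y)))=>(((Y^Y^Y)))=>(((4^Y^Y)))=>(((4^4^Y)))=>(((4^4^4)))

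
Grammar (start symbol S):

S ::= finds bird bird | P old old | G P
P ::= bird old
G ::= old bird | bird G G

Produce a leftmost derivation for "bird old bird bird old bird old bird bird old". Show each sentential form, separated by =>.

S => G P => bird G G P => bird old bird G P => bird old bird bird G G P => bird old bird bird old bird G P => bird old bird bird old bird old bird P => bird old bird bird old bird old bird bird old

S => G P   [S ::= G P]
G P => bird G G P   [G ::= bird G G]
bird G G P => bird old bird G P   [G ::= old bird]
bird old bird G P => bird old bird bird G G P   [G ::= bird G G]
bird old bird bird G G P => bird old bird bird old bird G P   [G ::= old bird]
bird old bird bird old bird G P => bird old bird bird old bird old bird P   [G ::= old bird]
bird old bird bird old bird old bird P => bird old bird bird old bird old bird bird old   [P ::= bird old]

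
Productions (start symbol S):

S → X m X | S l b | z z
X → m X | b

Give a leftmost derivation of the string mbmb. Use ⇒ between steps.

S ⇒ XmX   [S → X m X]
XmX ⇒ mXmX   [X → m X]
mXmX ⇒ mbmX   [X → b]
mbmX ⇒ mbmb   [X → b]

S⇒XmX⇒mXmX⇒mbmX⇒mbmb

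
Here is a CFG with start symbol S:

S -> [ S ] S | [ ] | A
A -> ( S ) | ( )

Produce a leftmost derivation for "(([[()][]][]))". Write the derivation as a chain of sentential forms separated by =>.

S => A   [S -> A]
A => (S)   [A -> ( S )]
(S) => (A)   [S -> A]
(A) => ((S))   [A -> ( S )]
((S)) => (([S]S))   [S -> [ S ] S]
(([S]S)) => (([[S]S]S))   [S -> [ S ] S]
(([[S]S]S)) => (([[A]S]S))   [S -> A]
(([[A]S]S)) => (([[()]S]S))   [A -> ( )]
(([[()]S]S)) => (([[()][]]S))   [S -> [ ]]
(([[()][]]S)) => (([[()][]][]))   [S -> [ ]]

S => A => (S) => (A) => ((S)) => (([S]S)) => (([[S]S]S)) => (([[A]S]S)) => (([[()]S]S)) => (([[()][]]S)) => (([[()][]][]))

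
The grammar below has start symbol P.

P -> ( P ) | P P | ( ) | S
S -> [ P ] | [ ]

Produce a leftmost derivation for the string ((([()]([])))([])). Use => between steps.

P => (P) => (PP) => ((P)P) => (((P))P) => (((PP))P) => (((SP))P) => ((([P]P))P) => ((([()]P))P) => ((([()](P)))P) => ((([()](S)))P) => ((([()]([])))P) => ((([()]([])))(P)) => ((([()]([])))(S)) => ((([()]([])))([]))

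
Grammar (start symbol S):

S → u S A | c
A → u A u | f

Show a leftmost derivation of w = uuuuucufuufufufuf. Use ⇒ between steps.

S ⇒ uSA   [S → u S A]
uSA ⇒ uuSAA   [S → u S A]
uuSAA ⇒ uuuSAAA   [S → u S A]
uuuSAAA ⇒ uuuuSAAAA   [S → u S A]
uuuuSAAAA ⇒ uuuuuSAAAAA   [S → u S A]
uuuuuSAAAAA ⇒ uuuuucAAAAA   [S → c]
uuuuucAAAAA ⇒ uuuuucuAuAAAA   [A → u A u]
uuuuucuAuAAAA ⇒ uuuuucufuAAAA   [A → f]
uuuuucufuAAAA ⇒ uuuuucufuuAuAAA   [A → u A u]
uuuuucufuuAuAAA ⇒ uuuuucufuufuAAA   [A → f]
uuuuucufuufuAAA ⇒ uuuuucufuufufAA   [A → f]
uuuuucufuufufAA ⇒ uuuuucufuufufuAuA   [A → u A u]
uuuuucufuufufuAuA ⇒ uuuuucufuufufufuA   [A → f]
uuuuucufuufufufuA ⇒ uuuuucufuufufufuf   [A → f]

S ⇒ uSA ⇒ uuSAA ⇒ uuuSAAA ⇒ uuuuSAAAA ⇒ uuuuuSAAAAA ⇒ uuuuucAAAAA ⇒ uuuuucuAuAAAA ⇒ uuuuucufuAAAA ⇒ uuuuucufuuAuAAA ⇒ uuuuucufuufuAAA ⇒ uuuuucufuufufAA ⇒ uuuuucufuufufuAuA ⇒ uuuuucufuufufufuA ⇒ uuuuucufuufufufuf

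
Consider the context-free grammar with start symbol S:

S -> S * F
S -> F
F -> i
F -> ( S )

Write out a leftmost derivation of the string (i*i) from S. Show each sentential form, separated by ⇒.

S ⇒ F   [S -> F]
F ⇒ (S)   [F -> ( S )]
(S) ⇒ (S*F)   [S -> S * F]
(S*F) ⇒ (F*F)   [S -> F]
(F*F) ⇒ (i*F)   [F -> i]
(i*F) ⇒ (i*i)   [F -> i]

S ⇒ F ⇒ (S) ⇒ (S*F) ⇒ (F*F) ⇒ (i*F) ⇒ (i*i)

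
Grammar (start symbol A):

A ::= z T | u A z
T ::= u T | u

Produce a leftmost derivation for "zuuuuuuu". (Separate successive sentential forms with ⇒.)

A ⇒ zT ⇒ zuT ⇒ zuuT ⇒ zuuuT ⇒ zuuuuT ⇒ zuuuuuT ⇒ zuuuuuuT ⇒ zuuuuuuu

A ⇒ zT   [A ::= z T]
zT ⇒ zuT   [T ::= u T]
zuT ⇒ zuuT   [T ::= u T]
zuuT ⇒ zuuuT   [T ::= u T]
zuuuT ⇒ zuuuuT   [T ::= u T]
zuuuuT ⇒ zuuuuuT   [T ::= u T]
zuuuuuT ⇒ zuuuuuuT   [T ::= u T]
zuuuuuuT ⇒ zuuuuuuu   [T ::= u]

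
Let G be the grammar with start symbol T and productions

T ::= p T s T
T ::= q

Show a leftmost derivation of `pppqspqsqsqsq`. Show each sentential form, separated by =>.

T => pTsT => ppTsTsT => pppTsTsTsT => pppqsTsTsT => pppqspTsTsTsT => pppqspqsTsTsT => pppqspqsqsTsT => pppqspqsqsqsT => pppqspqsqsqsq

T => pTsT   [T ::= p T s T]
pTsT => ppTsTsT   [T ::= p T s T]
ppTsTsT => pppTsTsTsT   [T ::= p T s T]
pppTsTsTsT => pppqsTsTsT   [T ::= q]
pppqsTsTsT => pppqspTsTsTsT   [T ::= p T s T]
pppqspTsTsTsT => pppqspqsTsTsT   [T ::= q]
pppqspqsTsTsT => pppqspqsqsTsT   [T ::= q]
pppqspqsqsTsT => pppqspqsqsqsT   [T ::= q]
pppqspqsqsqsT => pppqspqsqsqsq   [T ::= q]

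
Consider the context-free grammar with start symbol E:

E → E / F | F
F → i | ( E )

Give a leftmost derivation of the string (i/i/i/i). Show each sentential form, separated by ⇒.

E ⇒ F ⇒ (E) ⇒ (E/F) ⇒ (E/F/F) ⇒ (E/F/F/F) ⇒ (F/F/F/F) ⇒ (i/F/F/F) ⇒ (i/i/F/F) ⇒ (i/i/i/F) ⇒ (i/i/i/i)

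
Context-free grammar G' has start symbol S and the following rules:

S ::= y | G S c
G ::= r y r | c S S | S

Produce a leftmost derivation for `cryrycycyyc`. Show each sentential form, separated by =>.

S => GSc => cSSSc => cGScSSc => cSScSSc => cGScScSSc => cryrScScSSc => cryrycScSSc => cryrycycSSc => cryrycycySc => cryrycycyyc

S => GSc   [S ::= G S c]
GSc => cSSSc   [G ::= c S S]
cSSSc => cGScSSc   [S ::= G S c]
cGScSSc => cSScSSc   [G ::= S]
cSScSSc => cGScScSSc   [S ::= G S c]
cGScScSSc => cryrScScSSc   [G ::= r y r]
cryrScScSSc => cryrycScSSc   [S ::= y]
cryrycScSSc => cryrycycSSc   [S ::= y]
cryrycycSSc => cryrycycySc   [S ::= y]
cryrycycySc => cryrycycyyc   [S ::= y]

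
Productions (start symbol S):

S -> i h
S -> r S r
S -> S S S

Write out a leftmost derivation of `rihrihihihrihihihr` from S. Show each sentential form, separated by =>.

S => rSr   [S -> r S r]
rSr => rSSSr   [S -> S S S]
rSSSr => rihSSr   [S -> i h]
rihSSr => rihSSSSr   [S -> S S S]
rihSSSSr => rihrSrSSSr   [S -> r S r]
rihrSrSSSr => rihrSSSrSSSr   [S -> S S S]
rihrSSSrSSSr => rihrihSSrSSSr   [S -> i h]
rihrihSSrSSSr => rihrihihSrSSSr   [S -> i h]
rihrihihSrSSSr => rihrihihihrSSSr   [S -> i h]
rihrihihihrSSSr => rihrihihihrihSSr   [S -> i h]
rihrihihihrihSSr => rihrihihihrihihSr   [S -> i h]
rihrihihihrihihSr => rihrihihihrihihihr   [S -> i h]

S => rSr => rSSSr => rihSSr => rihSSSSr => rihrSrSSSr => rihrSSSrSSSr => rihrihSSrSSSr => rihrihihSrSSSr => rihrihihihrSSSr => rihrihihihrihSSr => rihrihihihrihihSr => rihrihihihrihihihr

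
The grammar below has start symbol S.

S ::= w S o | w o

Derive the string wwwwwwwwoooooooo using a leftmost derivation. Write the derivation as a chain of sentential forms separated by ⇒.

S ⇒ wSo   [S ::= w S o]
wSo ⇒ wwSoo   [S ::= w S o]
wwSoo ⇒ wwwSooo   [S ::= w S o]
wwwSooo ⇒ wwwwSoooo   [S ::= w S o]
wwwwSoooo ⇒ wwwwwSooooo   [S ::= w S o]
wwwwwSooooo ⇒ wwwwwwSoooooo   [S ::= w S o]
wwwwwwSoooooo ⇒ wwwwwwwSooooooo   [S ::= w S o]
wwwwwwwSooooooo ⇒ wwwwwwwwoooooooo   [S ::= w o]

S ⇒ wSo ⇒ wwSoo ⇒ wwwSooo ⇒ wwwwSoooo ⇒ wwwwwSooooo ⇒ wwwwwwSoooooo ⇒ wwwwwwwSooooooo ⇒ wwwwwwwwoooooooo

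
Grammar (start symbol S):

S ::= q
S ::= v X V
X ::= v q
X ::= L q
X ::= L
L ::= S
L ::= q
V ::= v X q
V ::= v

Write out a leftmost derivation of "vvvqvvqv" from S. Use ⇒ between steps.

S⇒vXV⇒vLqV⇒vSqV⇒vvXVqV⇒vvLVqV⇒vvSVqV⇒vvvXVVqV⇒vvvLVVqV⇒vvvqVVqV⇒vvvqvVqV⇒vvvqvvqV⇒vvvqvvqv

S ⇒ vXV   [S ::= v X V]
vXV ⇒ vLqV   [X ::= L q]
vLqV ⇒ vSqV   [L ::= S]
vSqV ⇒ vvXVqV   [S ::= v X V]
vvXVqV ⇒ vvLVqV   [X ::= L]
vvLVqV ⇒ vvSVqV   [L ::= S]
vvSVqV ⇒ vvvXVVqV   [S ::= v X V]
vvvXVVqV ⇒ vvvLVVqV   [X ::= L]
vvvLVVqV ⇒ vvvqVVqV   [L ::= q]
vvvqVVqV ⇒ vvvqvVqV   [V ::= v]
vvvqvVqV ⇒ vvvqvvqV   [V ::= v]
vvvqvvqV ⇒ vvvqvvqv   [V ::= v]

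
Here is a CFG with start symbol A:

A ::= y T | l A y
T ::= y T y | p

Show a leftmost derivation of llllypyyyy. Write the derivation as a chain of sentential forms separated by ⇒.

A⇒lAy⇒llAyy⇒lllAyyy⇒llllAyyyy⇒llllyTyyyy⇒llllypyyyy

A ⇒ lAy   [A ::= l A y]
lAy ⇒ llAyy   [A ::= l A y]
llAyy ⇒ lllAyyy   [A ::= l A y]
lllAyyy ⇒ llllAyyyy   [A ::= l A y]
llllAyyyy ⇒ llllyTyyyy   [A ::= y T]
llllyTyyyy ⇒ llllypyyyy   [T ::= p]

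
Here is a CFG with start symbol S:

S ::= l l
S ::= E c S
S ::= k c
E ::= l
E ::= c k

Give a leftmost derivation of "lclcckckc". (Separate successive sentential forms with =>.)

S => EcS => lcS => lcEcS => lclcS => lclcEcS => lclcckcS => lclcckckc

S => EcS   [S ::= E c S]
EcS => lcS   [E ::= l]
lcS => lcEcS   [S ::= E c S]
lcEcS => lclcS   [E ::= l]
lclcS => lclcEcS   [S ::= E c S]
lclcEcS => lclcckcS   [E ::= c k]
lclcckcS => lclcckckc   [S ::= k c]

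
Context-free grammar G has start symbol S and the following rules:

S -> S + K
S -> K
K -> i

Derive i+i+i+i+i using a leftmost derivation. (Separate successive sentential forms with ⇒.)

S⇒S+K⇒S+K+K⇒S+K+K+K⇒S+K+K+K+K⇒K+K+K+K+K⇒i+K+K+K+K⇒i+i+K+K+K⇒i+i+i+K+K⇒i+i+i+i+K⇒i+i+i+i+i

S ⇒ S+K   [S -> S + K]
S+K ⇒ S+K+K   [S -> S + K]
S+K+K ⇒ S+K+K+K   [S -> S + K]
S+K+K+K ⇒ S+K+K+K+K   [S -> S + K]
S+K+K+K+K ⇒ K+K+K+K+K   [S -> K]
K+K+K+K+K ⇒ i+K+K+K+K   [K -> i]
i+K+K+K+K ⇒ i+i+K+K+K   [K -> i]
i+i+K+K+K ⇒ i+i+i+K+K   [K -> i]
i+i+i+K+K ⇒ i+i+i+i+K   [K -> i]
i+i+i+i+K ⇒ i+i+i+i+i   [K -> i]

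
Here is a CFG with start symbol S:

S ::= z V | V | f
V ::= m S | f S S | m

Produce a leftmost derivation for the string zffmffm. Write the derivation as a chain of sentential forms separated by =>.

S => zV => zfSS => zffS => zffV => zffmS => zffmV => zffmfSS => zffmffS => zffmffV => zffmffm

S => zV   [S ::= z V]
zV => zfSS   [V ::= f S S]
zfSS => zffS   [S ::= f]
zffS => zffV   [S ::= V]
zffV => zffmS   [V ::= m S]
zffmS => zffmV   [S ::= V]
zffmV => zffmfSS   [V ::= f S S]
zffmfSS => zffmffS   [S ::= f]
zffmffS => zffmffV   [S ::= V]
zffmffV => zffmffm   [V ::= m]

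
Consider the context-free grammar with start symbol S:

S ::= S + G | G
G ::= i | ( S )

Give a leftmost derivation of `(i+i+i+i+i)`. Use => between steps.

S => G   [S ::= G]
G => (S)   [G ::= ( S )]
(S) => (S+G)   [S ::= S + G]
(S+G) => (S+G+G)   [S ::= S + G]
(S+G+G) => (S+G+G+G)   [S ::= S + G]
(S+G+G+G) => (S+G+G+G+G)   [S ::= S + G]
(S+G+G+G+G) => (G+G+G+G+G)   [S ::= G]
(G+G+G+G+G) => (i+G+G+G+G)   [G ::= i]
(i+G+G+G+G) => (i+i+G+G+G)   [G ::= i]
(i+i+G+G+G) => (i+i+i+G+G)   [G ::= i]
(i+i+i+G+G) => (i+i+i+i+G)   [G ::= i]
(i+i+i+i+G) => (i+i+i+i+i)   [G ::= i]

S => G => (S) => (S+G) => (S+G+G) => (S+G+G+G) => (S+G+G+G+G) => (G+G+G+G+G) => (i+G+G+G+G) => (i+i+G+G+G) => (i+i+i+G+G) => (i+i+i+i+G) => (i+i+i+i+i)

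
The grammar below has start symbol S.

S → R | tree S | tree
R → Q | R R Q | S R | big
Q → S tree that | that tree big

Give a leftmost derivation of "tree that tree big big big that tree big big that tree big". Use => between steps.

S => R => R R Q => S R R Q => tree R R Q => tree S R R Q => tree R R R Q => tree Q R R Q => tree that tree big R R Q => tree that tree big R R Q R Q => tree that tree big big R Q R Q => tree that tree big big big Q R Q => tree that tree big big big that tree big R Q => tree that tree big big big that tree big big Q => tree that tree big big big that tree big big that tree big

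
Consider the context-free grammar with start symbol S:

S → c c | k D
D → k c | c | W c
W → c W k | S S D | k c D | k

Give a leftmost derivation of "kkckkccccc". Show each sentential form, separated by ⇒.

S⇒kD⇒kWc⇒kSSDc⇒kkDSDc⇒kkcSDc⇒kkckDDc⇒kkckWcDc⇒kkckkcDcDc⇒kkckkcccDc⇒kkckkccccc

S ⇒ kD   [S → k D]
kD ⇒ kWc   [D → W c]
kWc ⇒ kSSDc   [W → S S D]
kSSDc ⇒ kkDSDc   [S → k D]
kkDSDc ⇒ kkcSDc   [D → c]
kkcSDc ⇒ kkckDDc   [S → k D]
kkckDDc ⇒ kkckWcDc   [D → W c]
kkckWcDc ⇒ kkckkcDcDc   [W → k c D]
kkckkcDcDc ⇒ kkckkcccDc   [D → c]
kkckkcccDc ⇒ kkckkccccc   [D → c]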